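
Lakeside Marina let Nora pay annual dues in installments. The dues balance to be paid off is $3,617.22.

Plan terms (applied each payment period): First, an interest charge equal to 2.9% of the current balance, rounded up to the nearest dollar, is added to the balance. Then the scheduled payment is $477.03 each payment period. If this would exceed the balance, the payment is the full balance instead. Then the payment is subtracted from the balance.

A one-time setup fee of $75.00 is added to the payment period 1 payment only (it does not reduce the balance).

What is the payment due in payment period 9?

Payment period 1: opening $3,617.22; interest $105.00 → $3,722.22; payment $477.03 (+ $75.00 fee); balance $3,245.19
Payment period 2: opening $3,245.19; interest $95.00 → $3,340.19; payment $477.03; balance $2,863.16
Payment period 3: opening $2,863.16; interest $84.00 → $2,947.16; payment $477.03; balance $2,470.13
Payment period 4: opening $2,470.13; interest $72.00 → $2,542.13; payment $477.03; balance $2,065.10
Payment period 5: opening $2,065.10; interest $60.00 → $2,125.10; payment $477.03; balance $1,648.07
Payment period 6: opening $1,648.07; interest $48.00 → $1,696.07; payment $477.03; balance $1,219.04
Payment period 7: opening $1,219.04; interest $36.00 → $1,255.04; payment $477.03; balance $778.01
Payment period 8: opening $778.01; interest $23.00 → $801.01; payment $477.03; balance $323.98
Payment period 9: opening $323.98; interest $10.00 → $333.98; payment $333.98; balance $0.00

$333.98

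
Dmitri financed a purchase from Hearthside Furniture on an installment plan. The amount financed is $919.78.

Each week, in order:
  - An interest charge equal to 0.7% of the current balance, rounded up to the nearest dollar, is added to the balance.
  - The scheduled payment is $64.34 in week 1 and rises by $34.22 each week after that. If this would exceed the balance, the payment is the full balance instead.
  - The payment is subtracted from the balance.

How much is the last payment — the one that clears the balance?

$52.44

# | Opening | Interest | Payment | End bal
1 | $919.78 | $7.00 | $64.34 | $862.44
2 | $862.44 | $7.00 | $98.56 | $770.88
3 | $770.88 | $6.00 | $132.78 | $644.10
4 | $644.10 | $5.00 | $167.00 | $482.10
5 | $482.10 | $4.00 | $201.22 | $284.88
6 | $284.88 | $2.00 | $235.44 | $51.44
7 | $51.44 | $1.00 | $52.44 | $0.00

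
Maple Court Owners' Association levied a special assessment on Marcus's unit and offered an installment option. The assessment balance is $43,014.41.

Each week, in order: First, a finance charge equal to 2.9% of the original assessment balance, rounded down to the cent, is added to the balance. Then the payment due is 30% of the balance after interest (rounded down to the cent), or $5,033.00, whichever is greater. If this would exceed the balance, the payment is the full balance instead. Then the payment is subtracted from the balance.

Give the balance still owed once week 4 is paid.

Week 1: opening $43,014.41; interest $1,247.41 → $44,261.82; payment $13,278.54; balance $30,983.28
Week 2: opening $30,983.28; interest $1,247.41 → $32,230.69; payment $9,669.20; balance $22,561.49
Week 3: opening $22,561.49; interest $1,247.41 → $23,808.90; payment $7,142.67; balance $16,666.23
Week 4: opening $16,666.23; interest $1,247.41 → $17,913.64; payment $5,374.09; balance $12,539.55

$12,539.55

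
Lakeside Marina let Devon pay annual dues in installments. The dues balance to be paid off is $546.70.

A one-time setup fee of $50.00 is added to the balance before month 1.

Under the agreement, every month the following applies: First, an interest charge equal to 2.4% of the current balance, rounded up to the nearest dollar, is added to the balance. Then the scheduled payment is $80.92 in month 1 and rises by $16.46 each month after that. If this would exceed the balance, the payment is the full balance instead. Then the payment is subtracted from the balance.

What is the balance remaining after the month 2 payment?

$446.40

# | Opening | Interest | Payment | End bal
1 | $596.70 | $15.00 | $80.92 | $530.78
2 | $530.78 | $13.00 | $97.38 | $446.40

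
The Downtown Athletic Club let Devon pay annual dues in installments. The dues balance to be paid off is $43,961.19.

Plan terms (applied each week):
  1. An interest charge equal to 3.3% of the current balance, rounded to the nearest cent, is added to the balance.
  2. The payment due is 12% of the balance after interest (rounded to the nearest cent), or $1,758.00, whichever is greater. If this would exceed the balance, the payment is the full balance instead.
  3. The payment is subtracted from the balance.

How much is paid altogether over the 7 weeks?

Week 1: $43,961.19 +$1,450.72 interest = $45,411.91; pay $5,449.43 → $39,962.48
Week 2: $39,962.48 +$1,318.76 interest = $41,281.24; pay $4,953.75 → $36,327.49
Week 3: $36,327.49 +$1,198.81 interest = $37,526.30; pay $4,503.16 → $33,023.14
Week 4: $33,023.14 +$1,089.76 interest = $34,112.90; pay $4,093.55 → $30,019.35
Week 5: $30,019.35 +$990.64 interest = $31,009.99; pay $3,721.20 → $27,288.79
Week 6: $27,288.79 +$900.53 interest = $28,189.32; pay $3,382.72 → $24,806.60
Week 7: $24,806.60 +$818.62 interest = $25,625.22; pay $3,075.03 → $22,550.19
Total paid: $29,178.84

$29,178.84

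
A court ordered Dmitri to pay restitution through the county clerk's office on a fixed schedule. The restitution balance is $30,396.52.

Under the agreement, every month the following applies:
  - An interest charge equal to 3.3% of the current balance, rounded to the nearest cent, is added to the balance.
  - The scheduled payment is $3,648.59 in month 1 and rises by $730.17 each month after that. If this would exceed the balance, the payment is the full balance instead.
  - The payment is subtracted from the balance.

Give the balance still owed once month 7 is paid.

Month 1: opening $30,396.52; interest $1,003.09 → $31,399.61; payment $3,648.59; balance $27,751.02
Month 2: opening $27,751.02; interest $915.78 → $28,666.80; payment $4,378.76; balance $24,288.04
Month 3: opening $24,288.04; interest $801.51 → $25,089.55; payment $5,108.93; balance $19,980.62
Month 4: opening $19,980.62; interest $659.36 → $20,639.98; payment $5,839.10; balance $14,800.88
Month 5: opening $14,800.88; interest $488.43 → $15,289.31; payment $6,569.27; balance $8,720.04
Month 6: opening $8,720.04; interest $287.76 → $9,007.80; payment $7,299.44; balance $1,708.36
Month 7: opening $1,708.36; interest $56.38 → $1,764.74; payment $1,764.74; balance $0.00

$0.00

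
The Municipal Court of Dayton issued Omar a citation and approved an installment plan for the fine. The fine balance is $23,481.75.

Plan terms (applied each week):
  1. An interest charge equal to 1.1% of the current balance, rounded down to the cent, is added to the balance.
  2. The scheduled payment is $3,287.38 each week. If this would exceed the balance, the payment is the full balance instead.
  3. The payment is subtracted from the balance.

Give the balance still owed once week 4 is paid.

$11,164.01

# | Opening | Interest | Payment | End bal
1 | $23,481.75 | $258.29 | $3,287.38 | $20,452.66
2 | $20,452.66 | $224.97 | $3,287.38 | $17,390.25
3 | $17,390.25 | $191.29 | $3,287.38 | $14,294.16
4 | $14,294.16 | $157.23 | $3,287.38 | $11,164.01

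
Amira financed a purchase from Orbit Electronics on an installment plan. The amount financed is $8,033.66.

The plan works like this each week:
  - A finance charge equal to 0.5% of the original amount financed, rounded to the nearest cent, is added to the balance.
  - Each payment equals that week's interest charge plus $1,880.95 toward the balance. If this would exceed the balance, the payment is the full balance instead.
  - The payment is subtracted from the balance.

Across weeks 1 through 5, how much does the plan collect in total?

$8,234.51

# | Opening | Interest | Payment | End bal
1 | $8,033.66 | $40.17 | $1,921.12 | $6,152.71
2 | $6,152.71 | $40.17 | $1,921.12 | $4,271.76
3 | $4,271.76 | $40.17 | $1,921.12 | $2,390.81
4 | $2,390.81 | $40.17 | $1,921.12 | $509.86
5 | $509.86 | $40.17 | $550.03 | $0.00
Total paid: $8,234.51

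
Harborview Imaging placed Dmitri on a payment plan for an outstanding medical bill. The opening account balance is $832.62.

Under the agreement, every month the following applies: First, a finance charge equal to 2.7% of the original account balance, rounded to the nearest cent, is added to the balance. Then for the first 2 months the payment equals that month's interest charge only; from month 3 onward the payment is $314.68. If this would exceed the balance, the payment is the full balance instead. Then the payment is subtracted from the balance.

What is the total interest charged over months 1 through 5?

$112.40

Month 1: $832.62 +$22.48 interest = $855.10; pay $22.48 → $832.62
Month 2: $832.62 +$22.48 interest = $855.10; pay $22.48 → $832.62
Month 3: $832.62 +$22.48 interest = $855.10; pay $314.68 → $540.42
Month 4: $540.42 +$22.48 interest = $562.90; pay $314.68 → $248.22
Month 5: $248.22 +$22.48 interest = $270.70; pay $270.70 → $0.00
Total interest: $22.48 + $22.48 + $22.48 + $22.48 + $22.48 = $112.40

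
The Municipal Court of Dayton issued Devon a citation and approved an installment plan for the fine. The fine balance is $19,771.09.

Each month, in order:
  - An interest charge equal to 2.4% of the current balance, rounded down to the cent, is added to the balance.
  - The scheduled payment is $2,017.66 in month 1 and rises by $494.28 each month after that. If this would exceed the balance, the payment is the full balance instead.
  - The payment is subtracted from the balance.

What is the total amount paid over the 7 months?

$21,857.68

Month 1: opening $19,771.09; interest $474.50 → $20,245.59; payment $2,017.66; balance $18,227.93
Month 2: opening $18,227.93; interest $437.47 → $18,665.40; payment $2,511.94; balance $16,153.46
Month 3: opening $16,153.46; interest $387.68 → $16,541.14; payment $3,006.22; balance $13,534.92
Month 4: opening $13,534.92; interest $324.83 → $13,859.75; payment $3,500.50; balance $10,359.25
Month 5: opening $10,359.25; interest $248.62 → $10,607.87; payment $3,994.78; balance $6,613.09
Month 6: opening $6,613.09; interest $158.71 → $6,771.80; payment $4,489.06; balance $2,282.74
Month 7: opening $2,282.74; interest $54.78 → $2,337.52; payment $2,337.52; balance $0.00
Total paid: $21,857.68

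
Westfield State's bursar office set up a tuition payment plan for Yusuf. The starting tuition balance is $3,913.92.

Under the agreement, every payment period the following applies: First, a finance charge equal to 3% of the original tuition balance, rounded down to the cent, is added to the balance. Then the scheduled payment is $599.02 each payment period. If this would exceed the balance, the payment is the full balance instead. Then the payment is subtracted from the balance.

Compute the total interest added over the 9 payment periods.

$1,056.69

Payment period 1: $3,913.92 +$117.41 interest = $4,031.33; pay $599.02 → $3,432.31
Payment period 2: $3,432.31 +$117.41 interest = $3,549.72; pay $599.02 → $2,950.70
Payment period 3: $2,950.70 +$117.41 interest = $3,068.11; pay $599.02 → $2,469.09
Payment period 4: $2,469.09 +$117.41 interest = $2,586.50; pay $599.02 → $1,987.48
Payment period 5: $1,987.48 +$117.41 interest = $2,104.89; pay $599.02 → $1,505.87
Payment period 6: $1,505.87 +$117.41 interest = $1,623.28; pay $599.02 → $1,024.26
Payment period 7: $1,024.26 +$117.41 interest = $1,141.67; pay $599.02 → $542.65
Payment period 8: $542.65 +$117.41 interest = $660.06; pay $599.02 → $61.04
Payment period 9: $61.04 +$117.41 interest = $178.45; pay $178.45 → $0.00
Total interest: $117.41 + $117.41 + $117.41 + $117.41 + $117.41 + $117.41 + $117.41 + $117.41 + $117.41 = $1,056.69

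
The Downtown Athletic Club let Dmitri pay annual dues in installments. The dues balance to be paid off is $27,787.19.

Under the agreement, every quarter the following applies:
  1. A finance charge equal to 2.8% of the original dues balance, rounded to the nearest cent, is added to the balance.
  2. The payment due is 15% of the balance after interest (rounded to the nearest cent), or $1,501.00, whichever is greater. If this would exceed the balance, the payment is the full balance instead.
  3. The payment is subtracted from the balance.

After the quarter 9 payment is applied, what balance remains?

Quarter 1: opening $27,787.19; interest $778.04 → $28,565.23; payment $4,284.78; balance $24,280.45
Quarter 2: opening $24,280.45; interest $778.04 → $25,058.49; payment $3,758.77; balance $21,299.72
Quarter 3: opening $21,299.72; interest $778.04 → $22,077.76; payment $3,311.66; balance $18,766.10
Quarter 4: opening $18,766.10; interest $778.04 → $19,544.14; payment $2,931.62; balance $16,612.52
Quarter 5: opening $16,612.52; interest $778.04 → $17,390.56; payment $2,608.58; balance $14,781.98
Quarter 6: opening $14,781.98; interest $778.04 → $15,560.02; payment $2,334.00; balance $13,226.02
Quarter 7: opening $13,226.02; interest $778.04 → $14,004.06; payment $2,100.61; balance $11,903.45
Quarter 8: opening $11,903.45; interest $778.04 → $12,681.49; payment $1,902.22; balance $10,779.27
Quarter 9: opening $10,779.27; interest $778.04 → $11,557.31; payment $1,733.60; balance $9,823.71

$9,823.71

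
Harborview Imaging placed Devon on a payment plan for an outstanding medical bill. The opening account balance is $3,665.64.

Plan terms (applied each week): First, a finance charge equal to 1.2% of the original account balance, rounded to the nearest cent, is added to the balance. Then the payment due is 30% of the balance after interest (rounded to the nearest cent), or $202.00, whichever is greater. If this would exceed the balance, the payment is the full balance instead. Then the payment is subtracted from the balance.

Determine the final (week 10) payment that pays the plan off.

Week 1: $3,665.64 +$43.99 interest = $3,709.63; pay $1,112.89 → $2,596.74
Week 2: $2,596.74 +$43.99 interest = $2,640.73; pay $792.22 → $1,848.51
Week 3: $1,848.51 +$43.99 interest = $1,892.50; pay $567.75 → $1,324.75
Week 4: $1,324.75 +$43.99 interest = $1,368.74; pay $410.62 → $958.12
Week 5: $958.12 +$43.99 interest = $1,002.11; pay $300.63 → $701.48
Week 6: $701.48 +$43.99 interest = $745.47; pay $223.64 → $521.83
Week 7: $521.83 +$43.99 interest = $565.82; pay $202.00 → $363.82
Week 8: $363.82 +$43.99 interest = $407.81; pay $202.00 → $205.81
Week 9: $205.81 +$43.99 interest = $249.80; pay $202.00 → $47.80
Week 10: $47.80 +$43.99 interest = $91.79; pay $91.79 → $0.00

$91.79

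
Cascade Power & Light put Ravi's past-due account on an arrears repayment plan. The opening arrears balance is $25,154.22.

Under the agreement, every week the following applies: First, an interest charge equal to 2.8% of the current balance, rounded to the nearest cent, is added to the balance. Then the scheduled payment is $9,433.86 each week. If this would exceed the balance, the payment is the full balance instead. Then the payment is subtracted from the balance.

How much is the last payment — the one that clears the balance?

Week 1: $25,154.22 +$704.32 interest = $25,858.54; pay $9,433.86 → $16,424.68
Week 2: $16,424.68 +$459.89 interest = $16,884.57; pay $9,433.86 → $7,450.71
Week 3: $7,450.71 +$208.62 interest = $7,659.33; pay $7,659.33 → $0.00

$7,659.33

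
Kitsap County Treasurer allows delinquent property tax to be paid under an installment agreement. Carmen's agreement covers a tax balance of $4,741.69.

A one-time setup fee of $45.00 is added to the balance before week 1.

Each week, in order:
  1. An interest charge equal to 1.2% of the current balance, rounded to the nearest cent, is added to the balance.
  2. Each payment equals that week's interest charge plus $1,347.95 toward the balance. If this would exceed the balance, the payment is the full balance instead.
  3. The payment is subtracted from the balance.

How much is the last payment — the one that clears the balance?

Week 1: opening $4,786.69; interest $57.44 → $4,844.13; payment $1,405.39; balance $3,438.74
Week 2: opening $3,438.74; interest $41.26 → $3,480.00; payment $1,389.21; balance $2,090.79
Week 3: opening $2,090.79; interest $25.09 → $2,115.88; payment $1,373.04; balance $742.84
Week 4: opening $742.84; interest $8.91 → $751.75; payment $751.75; balance $0.00

$751.75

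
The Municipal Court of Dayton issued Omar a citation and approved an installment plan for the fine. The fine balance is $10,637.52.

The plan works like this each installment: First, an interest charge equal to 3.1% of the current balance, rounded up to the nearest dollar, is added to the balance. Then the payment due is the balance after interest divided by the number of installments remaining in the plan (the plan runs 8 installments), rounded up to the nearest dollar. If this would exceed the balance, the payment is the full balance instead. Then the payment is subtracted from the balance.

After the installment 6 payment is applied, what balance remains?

Installment 1: $10,637.52 +$330.00 interest = $10,967.52; pay $1,371.00 → $9,596.52
Installment 2: $9,596.52 +$298.00 interest = $9,894.52; pay $1,414.00 → $8,480.52
Installment 3: $8,480.52 +$263.00 interest = $8,743.52; pay $1,458.00 → $7,285.52
Installment 4: $7,285.52 +$226.00 interest = $7,511.52; pay $1,503.00 → $6,008.52
Installment 5: $6,008.52 +$187.00 interest = $6,195.52; pay $1,549.00 → $4,646.52
Installment 6: $4,646.52 +$145.00 interest = $4,791.52; pay $1,598.00 → $3,193.52

$3,193.52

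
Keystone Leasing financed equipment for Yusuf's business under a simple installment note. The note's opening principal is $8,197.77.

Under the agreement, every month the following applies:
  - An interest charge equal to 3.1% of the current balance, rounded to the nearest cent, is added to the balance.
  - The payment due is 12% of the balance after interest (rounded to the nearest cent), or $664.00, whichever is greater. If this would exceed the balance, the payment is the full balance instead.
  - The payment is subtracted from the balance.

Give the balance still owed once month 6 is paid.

Month 1: opening $8,197.77; interest $254.13 → $8,451.90; payment $1,014.23; balance $7,437.67
Month 2: opening $7,437.67; interest $230.57 → $7,668.24; payment $920.19; balance $6,748.05
Month 3: opening $6,748.05; interest $209.19 → $6,957.24; payment $834.87; balance $6,122.37
Month 4: opening $6,122.37; interest $189.79 → $6,312.16; payment $757.46; balance $5,554.70
Month 5: opening $5,554.70; interest $172.20 → $5,726.90; payment $687.23; balance $5,039.67
Month 6: opening $5,039.67; interest $156.23 → $5,195.90; payment $664.00; balance $4,531.90

$4,531.90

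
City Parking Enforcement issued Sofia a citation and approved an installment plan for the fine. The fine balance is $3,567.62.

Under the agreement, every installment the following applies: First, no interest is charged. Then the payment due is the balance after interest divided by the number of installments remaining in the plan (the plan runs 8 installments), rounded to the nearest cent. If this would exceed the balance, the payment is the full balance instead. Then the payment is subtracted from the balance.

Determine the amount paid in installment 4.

$445.95

Installment 1: opening $3,567.62; payment $445.95; balance $3,121.67
Installment 2: opening $3,121.67; payment $445.95; balance $2,675.72
Installment 3: opening $2,675.72; payment $445.95; balance $2,229.77
Installment 4: opening $2,229.77; payment $445.95; balance $1,783.82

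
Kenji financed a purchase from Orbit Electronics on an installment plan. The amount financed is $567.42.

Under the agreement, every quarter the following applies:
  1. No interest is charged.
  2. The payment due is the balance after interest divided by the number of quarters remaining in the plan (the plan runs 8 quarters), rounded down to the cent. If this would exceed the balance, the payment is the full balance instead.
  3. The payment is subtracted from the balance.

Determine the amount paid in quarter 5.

# | Opening | Payment | End bal
1 | $567.42 | $70.92 | $496.50
2 | $496.50 | $70.92 | $425.58
3 | $425.58 | $70.93 | $354.65
4 | $354.65 | $70.93 | $283.72
5 | $283.72 | $70.93 | $212.79

$70.93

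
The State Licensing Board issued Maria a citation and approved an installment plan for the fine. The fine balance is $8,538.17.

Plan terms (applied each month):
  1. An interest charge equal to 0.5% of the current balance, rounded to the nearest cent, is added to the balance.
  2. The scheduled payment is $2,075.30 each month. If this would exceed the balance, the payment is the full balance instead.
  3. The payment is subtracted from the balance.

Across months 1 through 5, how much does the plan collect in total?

$8,649.48

# | Opening | Interest | Payment | End bal
1 | $8,538.17 | $42.69 | $2,075.30 | $6,505.56
2 | $6,505.56 | $32.53 | $2,075.30 | $4,462.79
3 | $4,462.79 | $22.31 | $2,075.30 | $2,409.80
4 | $2,409.80 | $12.05 | $2,075.30 | $346.55
5 | $346.55 | $1.73 | $348.28 | $0.00
Total paid: $8,649.48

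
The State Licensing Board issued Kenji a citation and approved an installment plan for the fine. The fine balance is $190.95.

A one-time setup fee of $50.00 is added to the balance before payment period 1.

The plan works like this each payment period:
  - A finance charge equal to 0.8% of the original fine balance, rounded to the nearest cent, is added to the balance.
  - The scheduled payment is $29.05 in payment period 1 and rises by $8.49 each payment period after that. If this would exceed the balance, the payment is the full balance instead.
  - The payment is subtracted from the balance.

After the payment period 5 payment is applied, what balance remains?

$18.45

Payment period 1: $240.95 +$1.53 interest = $242.48; pay $29.05 → $213.43
Payment period 2: $213.43 +$1.53 interest = $214.96; pay $37.54 → $177.42
Payment period 3: $177.42 +$1.53 interest = $178.95; pay $46.03 → $132.92
Payment period 4: $132.92 +$1.53 interest = $134.45; pay $54.52 → $79.93
Payment period 5: $79.93 +$1.53 interest = $81.46; pay $63.01 → $18.45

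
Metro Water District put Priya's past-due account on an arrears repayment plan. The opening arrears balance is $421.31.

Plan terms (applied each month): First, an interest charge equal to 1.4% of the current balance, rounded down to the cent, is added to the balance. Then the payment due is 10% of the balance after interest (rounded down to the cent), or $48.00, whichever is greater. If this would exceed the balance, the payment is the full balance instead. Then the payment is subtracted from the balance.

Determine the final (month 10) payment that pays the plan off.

$20.70

Month 1: $421.31 +$5.89 interest = $427.20; pay $48.00 → $379.20
Month 2: $379.20 +$5.30 interest = $384.50; pay $48.00 → $336.50
Month 3: $336.50 +$4.71 interest = $341.21; pay $48.00 → $293.21
Month 4: $293.21 +$4.10 interest = $297.31; pay $48.00 → $249.31
Month 5: $249.31 +$3.49 interest = $252.80; pay $48.00 → $204.80
Month 6: $204.80 +$2.86 interest = $207.66; pay $48.00 → $159.66
Month 7: $159.66 +$2.23 interest = $161.89; pay $48.00 → $113.89
Month 8: $113.89 +$1.59 interest = $115.48; pay $48.00 → $67.48
Month 9: $67.48 +$0.94 interest = $68.42; pay $48.00 → $20.42
Month 10: $20.42 +$0.28 interest = $20.70; pay $20.70 → $0.00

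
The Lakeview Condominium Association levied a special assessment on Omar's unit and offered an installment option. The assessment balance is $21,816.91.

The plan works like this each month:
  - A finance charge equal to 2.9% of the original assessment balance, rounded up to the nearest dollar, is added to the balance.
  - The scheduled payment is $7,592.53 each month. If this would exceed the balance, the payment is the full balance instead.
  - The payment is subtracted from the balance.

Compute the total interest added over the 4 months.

Month 1: opening $21,816.91; interest $633.00 → $22,449.91; payment $7,592.53; balance $14,857.38
Month 2: opening $14,857.38; interest $633.00 → $15,490.38; payment $7,592.53; balance $7,897.85
Month 3: opening $7,897.85; interest $633.00 → $8,530.85; payment $7,592.53; balance $938.32
Month 4: opening $938.32; interest $633.00 → $1,571.32; payment $1,571.32; balance $0.00
Total interest: $633.00 + $633.00 + $633.00 + $633.00 = $2,532.00

$2,532.00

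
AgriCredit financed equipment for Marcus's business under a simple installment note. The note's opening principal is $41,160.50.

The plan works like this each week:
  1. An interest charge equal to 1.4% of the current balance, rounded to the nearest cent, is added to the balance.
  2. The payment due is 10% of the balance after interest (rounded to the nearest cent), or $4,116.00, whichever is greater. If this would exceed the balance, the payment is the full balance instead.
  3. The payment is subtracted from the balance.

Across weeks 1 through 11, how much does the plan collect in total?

Week 1: opening $41,160.50; interest $576.25 → $41,736.75; payment $4,173.68; balance $37,563.07
Week 2: opening $37,563.07; interest $525.88 → $38,088.95; payment $4,116.00; balance $33,972.95
Week 3: opening $33,972.95; interest $475.62 → $34,448.57; payment $4,116.00; balance $30,332.57
Week 4: opening $30,332.57; interest $424.66 → $30,757.23; payment $4,116.00; balance $26,641.23
Week 5: opening $26,641.23; interest $372.98 → $27,014.21; payment $4,116.00; balance $22,898.21
Week 6: opening $22,898.21; interest $320.57 → $23,218.78; payment $4,116.00; balance $19,102.78
Week 7: opening $19,102.78; interest $267.44 → $19,370.22; payment $4,116.00; balance $15,254.22
Week 8: opening $15,254.22; interest $213.56 → $15,467.78; payment $4,116.00; balance $11,351.78
Week 9: opening $11,351.78; interest $158.92 → $11,510.70; payment $4,116.00; balance $7,394.70
Week 10: opening $7,394.70; interest $103.53 → $7,498.23; payment $4,116.00; balance $3,382.23
Week 11: opening $3,382.23; interest $47.35 → $3,429.58; payment $3,429.58; balance $0.00
Total paid: $44,647.26

$44,647.26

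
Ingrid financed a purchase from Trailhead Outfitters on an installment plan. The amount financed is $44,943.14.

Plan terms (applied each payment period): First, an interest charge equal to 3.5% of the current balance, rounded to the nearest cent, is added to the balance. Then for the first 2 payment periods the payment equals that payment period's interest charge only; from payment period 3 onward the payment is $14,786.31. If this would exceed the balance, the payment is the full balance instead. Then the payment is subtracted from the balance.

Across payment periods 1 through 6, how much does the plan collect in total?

$51,541.09

Payment period 1: $44,943.14 +$1,573.01 interest = $46,516.15; pay $1,573.01 → $44,943.14
Payment period 2: $44,943.14 +$1,573.01 interest = $46,516.15; pay $1,573.01 → $44,943.14
Payment period 3: $44,943.14 +$1,573.01 interest = $46,516.15; pay $14,786.31 → $31,729.84
Payment period 4: $31,729.84 +$1,110.54 interest = $32,840.38; pay $14,786.31 → $18,054.07
Payment period 5: $18,054.07 +$631.89 interest = $18,685.96; pay $14,786.31 → $3,899.65
Payment period 6: $3,899.65 +$136.49 interest = $4,036.14; pay $4,036.14 → $0.00
Total paid: $51,541.09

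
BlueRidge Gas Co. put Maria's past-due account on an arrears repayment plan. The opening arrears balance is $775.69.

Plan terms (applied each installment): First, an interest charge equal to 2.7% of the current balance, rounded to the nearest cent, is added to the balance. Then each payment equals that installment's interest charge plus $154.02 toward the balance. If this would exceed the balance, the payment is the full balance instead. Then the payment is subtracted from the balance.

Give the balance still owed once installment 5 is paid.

Installment 1: opening $775.69; interest $20.94 → $796.63; payment $174.96; balance $621.67
Installment 2: opening $621.67; interest $16.79 → $638.46; payment $170.81; balance $467.65
Installment 3: opening $467.65; interest $12.63 → $480.28; payment $166.65; balance $313.63
Installment 4: opening $313.63; interest $8.47 → $322.10; payment $162.49; balance $159.61
Installment 5: opening $159.61; interest $4.31 → $163.92; payment $158.33; balance $5.59

$5.59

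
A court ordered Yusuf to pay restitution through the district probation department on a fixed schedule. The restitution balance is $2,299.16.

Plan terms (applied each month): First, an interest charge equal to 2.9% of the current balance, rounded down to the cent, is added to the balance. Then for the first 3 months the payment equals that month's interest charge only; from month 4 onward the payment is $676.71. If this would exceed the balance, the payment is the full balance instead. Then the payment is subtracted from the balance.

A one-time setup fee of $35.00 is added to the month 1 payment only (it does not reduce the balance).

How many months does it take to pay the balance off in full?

Month 1: $2,299.16 +$66.67 interest = $2,365.83; pay $66.67 (+ $35.00 fee) → $2,299.16
Month 2: $2,299.16 +$66.67 interest = $2,365.83; pay $66.67 → $2,299.16
Month 3: $2,299.16 +$66.67 interest = $2,365.83; pay $66.67 → $2,299.16
Month 4: $2,299.16 +$66.67 interest = $2,365.83; pay $676.71 → $1,689.12
Month 5: $1,689.12 +$48.98 interest = $1,738.10; pay $676.71 → $1,061.39
Month 6: $1,061.39 +$30.78 interest = $1,092.17; pay $676.71 → $415.46
Month 7: $415.46 +$12.04 interest = $427.50; pay $427.50 → $0.00
Balance reaches $0.00 in month 7.

7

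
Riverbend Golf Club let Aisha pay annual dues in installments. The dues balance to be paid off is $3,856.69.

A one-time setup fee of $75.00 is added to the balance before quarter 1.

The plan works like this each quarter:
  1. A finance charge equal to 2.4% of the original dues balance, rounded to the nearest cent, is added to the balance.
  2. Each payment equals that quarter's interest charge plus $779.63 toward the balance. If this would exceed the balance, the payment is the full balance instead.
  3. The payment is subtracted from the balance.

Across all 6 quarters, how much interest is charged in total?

Quarter 1: $3,931.69 +$92.56 interest = $4,024.25; pay $872.19 → $3,152.06
Quarter 2: $3,152.06 +$92.56 interest = $3,244.62; pay $872.19 → $2,372.43
Quarter 3: $2,372.43 +$92.56 interest = $2,464.99; pay $872.19 → $1,592.80
Quarter 4: $1,592.80 +$92.56 interest = $1,685.36; pay $872.19 → $813.17
Quarter 5: $813.17 +$92.56 interest = $905.73; pay $872.19 → $33.54
Quarter 6: $33.54 +$92.56 interest = $126.10; pay $126.10 → $0.00
Total interest: $92.56 + $92.56 + $92.56 + $92.56 + $92.56 + $92.56 = $555.36

$555.36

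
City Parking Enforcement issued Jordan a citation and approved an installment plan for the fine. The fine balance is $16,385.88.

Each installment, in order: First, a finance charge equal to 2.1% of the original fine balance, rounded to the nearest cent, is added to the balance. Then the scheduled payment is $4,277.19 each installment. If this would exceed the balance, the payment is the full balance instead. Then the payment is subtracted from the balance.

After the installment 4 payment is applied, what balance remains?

$653.52

# | Opening | Interest | Payment | End bal
1 | $16,385.88 | $344.10 | $4,277.19 | $12,452.79
2 | $12,452.79 | $344.10 | $4,277.19 | $8,519.70
3 | $8,519.70 | $344.10 | $4,277.19 | $4,586.61
4 | $4,586.61 | $344.10 | $4,277.19 | $653.52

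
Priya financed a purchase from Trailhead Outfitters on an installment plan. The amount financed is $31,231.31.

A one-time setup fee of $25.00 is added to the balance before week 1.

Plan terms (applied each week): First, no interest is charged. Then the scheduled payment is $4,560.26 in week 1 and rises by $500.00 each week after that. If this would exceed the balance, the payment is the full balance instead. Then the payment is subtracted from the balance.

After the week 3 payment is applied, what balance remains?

$16,075.53

# | Opening | Payment | End bal
1 | $31,256.31 | $4,560.26 | $26,696.05
2 | $26,696.05 | $5,060.26 | $21,635.79
3 | $21,635.79 | $5,560.26 | $16,075.53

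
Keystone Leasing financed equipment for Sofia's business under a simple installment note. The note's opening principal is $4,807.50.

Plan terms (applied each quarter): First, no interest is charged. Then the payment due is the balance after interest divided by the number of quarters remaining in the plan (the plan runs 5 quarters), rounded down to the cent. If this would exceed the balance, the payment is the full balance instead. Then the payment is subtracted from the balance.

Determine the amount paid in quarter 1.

$961.50

Quarter 1: opening $4,807.50; payment $961.50; balance $3,846.00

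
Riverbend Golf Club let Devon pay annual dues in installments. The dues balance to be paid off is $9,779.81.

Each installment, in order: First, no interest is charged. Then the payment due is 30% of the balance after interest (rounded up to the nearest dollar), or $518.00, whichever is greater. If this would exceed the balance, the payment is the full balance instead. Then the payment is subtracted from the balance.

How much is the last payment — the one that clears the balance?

$87.81

# | Opening | Payment | End bal
1 | $9,779.81 | $2,934.00 | $6,845.81
2 | $6,845.81 | $2,054.00 | $4,791.81
3 | $4,791.81 | $1,438.00 | $3,353.81
4 | $3,353.81 | $1,007.00 | $2,346.81
5 | $2,346.81 | $705.00 | $1,641.81
6 | $1,641.81 | $518.00 | $1,123.81
7 | $1,123.81 | $518.00 | $605.81
8 | $605.81 | $518.00 | $87.81
9 | $87.81 | $87.81 | $0.00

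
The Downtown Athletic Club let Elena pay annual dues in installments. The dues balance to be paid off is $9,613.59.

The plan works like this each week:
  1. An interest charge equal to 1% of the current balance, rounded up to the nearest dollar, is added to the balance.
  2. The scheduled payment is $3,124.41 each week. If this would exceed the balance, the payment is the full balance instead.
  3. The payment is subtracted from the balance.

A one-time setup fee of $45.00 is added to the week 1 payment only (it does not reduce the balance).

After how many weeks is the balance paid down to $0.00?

Week 1: opening $9,613.59; interest $97.00 → $9,710.59; payment $3,124.41 (+ $45.00 fee); balance $6,586.18
Week 2: opening $6,586.18; interest $66.00 → $6,652.18; payment $3,124.41; balance $3,527.77
Week 3: opening $3,527.77; interest $36.00 → $3,563.77; payment $3,124.41; balance $439.36
Week 4: opening $439.36; interest $5.00 → $444.36; payment $444.36; balance $0.00
Balance reaches $0.00 in week 4.

4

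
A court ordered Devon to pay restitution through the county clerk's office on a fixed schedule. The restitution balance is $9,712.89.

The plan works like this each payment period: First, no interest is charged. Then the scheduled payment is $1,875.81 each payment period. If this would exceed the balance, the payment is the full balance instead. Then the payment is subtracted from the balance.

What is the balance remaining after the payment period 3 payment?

$4,085.46

# | Opening | Payment | End bal
1 | $9,712.89 | $1,875.81 | $7,837.08
2 | $7,837.08 | $1,875.81 | $5,961.27
3 | $5,961.27 | $1,875.81 | $4,085.46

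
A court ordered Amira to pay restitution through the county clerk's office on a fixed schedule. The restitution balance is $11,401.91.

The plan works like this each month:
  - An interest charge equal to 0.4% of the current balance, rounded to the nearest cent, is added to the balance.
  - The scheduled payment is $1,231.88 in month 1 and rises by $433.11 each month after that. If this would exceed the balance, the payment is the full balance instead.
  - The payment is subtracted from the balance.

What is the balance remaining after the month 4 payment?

Month 1: $11,401.91 +$45.61 interest = $11,447.52; pay $1,231.88 → $10,215.64
Month 2: $10,215.64 +$40.86 interest = $10,256.50; pay $1,664.99 → $8,591.51
Month 3: $8,591.51 +$34.37 interest = $8,625.88; pay $2,098.10 → $6,527.78
Month 4: $6,527.78 +$26.11 interest = $6,553.89; pay $2,531.21 → $4,022.68

$4,022.68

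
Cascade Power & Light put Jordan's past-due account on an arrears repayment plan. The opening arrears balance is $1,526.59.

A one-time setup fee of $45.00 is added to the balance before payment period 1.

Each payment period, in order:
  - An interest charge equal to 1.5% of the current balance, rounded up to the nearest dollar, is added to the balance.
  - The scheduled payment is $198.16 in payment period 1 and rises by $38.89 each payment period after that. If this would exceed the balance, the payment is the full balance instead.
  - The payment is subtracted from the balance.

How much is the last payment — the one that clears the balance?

$283.89

Payment period 1: opening $1,571.59; interest $24.00 → $1,595.59; payment $198.16; balance $1,397.43
Payment period 2: opening $1,397.43; interest $21.00 → $1,418.43; payment $237.05; balance $1,181.38
Payment period 3: opening $1,181.38; interest $18.00 → $1,199.38; payment $275.94; balance $923.44
Payment period 4: opening $923.44; interest $14.00 → $937.44; payment $314.83; balance $622.61
Payment period 5: opening $622.61; interest $10.00 → $632.61; payment $353.72; balance $278.89
Payment period 6: opening $278.89; interest $5.00 → $283.89; payment $283.89; balance $0.00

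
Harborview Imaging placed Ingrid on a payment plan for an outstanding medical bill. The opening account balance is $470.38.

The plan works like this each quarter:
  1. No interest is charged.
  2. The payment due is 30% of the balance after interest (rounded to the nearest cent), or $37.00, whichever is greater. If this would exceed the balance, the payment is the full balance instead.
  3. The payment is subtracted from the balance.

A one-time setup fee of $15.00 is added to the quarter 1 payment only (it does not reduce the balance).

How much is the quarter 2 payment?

$98.78

Quarter 1: opening $470.38; payment $141.11 (+ $15.00 fee); balance $329.27
Quarter 2: opening $329.27; payment $98.78; balance $230.49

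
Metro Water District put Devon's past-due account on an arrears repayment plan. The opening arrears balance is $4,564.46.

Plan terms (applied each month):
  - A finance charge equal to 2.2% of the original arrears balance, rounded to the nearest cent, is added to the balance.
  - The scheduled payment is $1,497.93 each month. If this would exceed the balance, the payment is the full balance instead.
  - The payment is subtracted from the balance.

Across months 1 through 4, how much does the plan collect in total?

Month 1: $4,564.46 +$100.42 interest = $4,664.88; pay $1,497.93 → $3,166.95
Month 2: $3,166.95 +$100.42 interest = $3,267.37; pay $1,497.93 → $1,769.44
Month 3: $1,769.44 +$100.42 interest = $1,869.86; pay $1,497.93 → $371.93
Month 4: $371.93 +$100.42 interest = $472.35; pay $472.35 → $0.00
Total paid: $4,966.14

$4,966.14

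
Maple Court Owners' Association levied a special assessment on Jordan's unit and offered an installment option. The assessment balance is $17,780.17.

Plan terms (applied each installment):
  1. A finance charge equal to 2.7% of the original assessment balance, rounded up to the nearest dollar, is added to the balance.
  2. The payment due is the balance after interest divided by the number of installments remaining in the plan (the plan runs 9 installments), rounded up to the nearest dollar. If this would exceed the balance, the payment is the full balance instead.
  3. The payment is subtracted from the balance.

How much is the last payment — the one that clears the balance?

$3,334.17

Installment 1: $17,780.17 +$481.00 interest = $18,261.17; pay $2,030.00 → $16,231.17
Installment 2: $16,231.17 +$481.00 interest = $16,712.17; pay $2,090.00 → $14,622.17
Installment 3: $14,622.17 +$481.00 interest = $15,103.17; pay $2,158.00 → $12,945.17
Installment 4: $12,945.17 +$481.00 interest = $13,426.17; pay $2,238.00 → $11,188.17
Installment 5: $11,188.17 +$481.00 interest = $11,669.17; pay $2,334.00 → $9,335.17
Installment 6: $9,335.17 +$481.00 interest = $9,816.17; pay $2,455.00 → $7,361.17
Installment 7: $7,361.17 +$481.00 interest = $7,842.17; pay $2,615.00 → $5,227.17
Installment 8: $5,227.17 +$481.00 interest = $5,708.17; pay $2,855.00 → $2,853.17
Installment 9: $2,853.17 +$481.00 interest = $3,334.17; pay $3,334.17 → $0.00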